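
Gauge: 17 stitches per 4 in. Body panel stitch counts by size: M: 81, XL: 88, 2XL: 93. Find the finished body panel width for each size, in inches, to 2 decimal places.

17/4 = 4.25 sts per in.
M: 81 / 4.25 = 19.059 → 19.06 in.
XL: 88 / 4.25 = 20.706 → 20.71 in.
2XL: 93 / 4.25 = 21.882 → 21.88 in.

M 19.06 inches; XL 20.71 inches; 2XL 21.88 inches.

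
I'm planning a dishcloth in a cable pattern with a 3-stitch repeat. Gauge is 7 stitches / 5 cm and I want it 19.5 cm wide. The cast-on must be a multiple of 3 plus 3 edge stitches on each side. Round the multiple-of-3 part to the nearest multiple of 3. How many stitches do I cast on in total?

27 stitches.

7 / 5 = 1.4 sts per cm.
19.5 × 1.4 = 27.30 sts.
Less 6 edge sts → 21.30 for the repeat.
Nearest multiple of 3: 21.
Add back 6 edge sts → 27.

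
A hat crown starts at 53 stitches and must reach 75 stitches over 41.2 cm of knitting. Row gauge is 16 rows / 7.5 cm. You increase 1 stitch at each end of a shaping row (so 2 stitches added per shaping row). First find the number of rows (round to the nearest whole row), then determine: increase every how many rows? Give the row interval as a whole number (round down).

Rows = 41.2 × 2.133 = 87.9 → 88 rows.
Stitches to add: 22 → 11 shaping rows (at 2 st each).
88 / 11 = 8.00 → every 8 rows.

Increase every 8th row.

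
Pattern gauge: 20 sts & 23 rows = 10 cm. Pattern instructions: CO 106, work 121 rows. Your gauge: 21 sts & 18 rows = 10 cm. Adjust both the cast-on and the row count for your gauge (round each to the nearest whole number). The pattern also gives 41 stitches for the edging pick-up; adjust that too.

Cast on 111 stitches; work 95 rows; edging pick-up 43 stitches.

Stitches: 106 × 21/20 = 111.30 → 111.
Rows: 121 × 18/23 = 94.70 → 95.
edging pick-up: 41 × 21/20 = 43.05 → 43.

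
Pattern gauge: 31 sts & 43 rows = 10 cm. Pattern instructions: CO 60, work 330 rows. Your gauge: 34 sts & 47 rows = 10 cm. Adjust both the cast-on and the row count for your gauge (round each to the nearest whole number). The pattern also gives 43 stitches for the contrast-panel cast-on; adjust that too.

Stitches: 60 × 34/31 = 65.81 → 66.
Rows: 330 × 47/43 = 360.70 → 361.
contrast-panel cast-on: 43 × 34/31 = 47.16 → 47.

Cast on 66 stitches; work 361 rows; contrast-panel cast-on 47 stitches.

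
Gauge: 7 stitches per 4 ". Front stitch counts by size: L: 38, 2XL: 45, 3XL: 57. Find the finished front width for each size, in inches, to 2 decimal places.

7/4 = 1.75 sts per in.
L: 38 / 1.75 = 21.714 → 21.71 in.
2XL: 45 / 1.75 = 25.714 → 25.71 in.
3XL: 57 / 1.75 = 32.571 → 32.57 in.

L 21.71 inches; 2XL 25.71 inches; 3XL 32.57 inches.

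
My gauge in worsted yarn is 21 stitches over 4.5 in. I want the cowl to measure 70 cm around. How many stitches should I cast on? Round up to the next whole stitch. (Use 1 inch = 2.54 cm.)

70 cm = 27.56 in.
21 stitches / 4.5 in = 4.667 stitches per inch.
27.56 × 4.667 = 128.61 stitches.
Round up → 129.

CO 129 sts.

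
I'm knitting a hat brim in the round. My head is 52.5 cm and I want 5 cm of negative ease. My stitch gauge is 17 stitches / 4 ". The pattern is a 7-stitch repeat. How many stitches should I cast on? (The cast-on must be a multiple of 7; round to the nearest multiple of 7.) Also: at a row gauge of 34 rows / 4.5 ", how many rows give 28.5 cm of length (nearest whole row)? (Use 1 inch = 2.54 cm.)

Cast on 77 stitches; work 85 rows.

Finished = 52.5 − 5 = 47.5 cm.
47.5 cm × 1/2.54 = 18.70 inches.
17/4 = 4.25 sts per in; 18.70 × 4.25 = 79.48 sts.
Nearest multiple of 7 → 77.
28.5 cm = 11.22 inches; × 7.556 = 84.78 → 85 rows.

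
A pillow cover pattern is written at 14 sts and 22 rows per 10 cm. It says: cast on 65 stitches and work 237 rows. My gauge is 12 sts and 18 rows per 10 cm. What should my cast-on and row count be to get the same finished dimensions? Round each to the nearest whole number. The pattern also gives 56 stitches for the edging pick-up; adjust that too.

Cast on 56 stitches; work 194 rows; edging pick-up 48 stitches.

Stitches: 65 × 12/14 = 55.71 → 56.
Rows: 237 × 18/22 = 193.91 → 194.
edging pick-up: 56 × 12/14 = 48.00 → 48.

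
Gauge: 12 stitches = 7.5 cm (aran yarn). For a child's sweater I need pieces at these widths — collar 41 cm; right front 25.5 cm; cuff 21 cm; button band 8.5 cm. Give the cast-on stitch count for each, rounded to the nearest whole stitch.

collar 66; right front 41; cuff 34; button band 14.

Rate = 12/7.5 = 1.6 sts per cm.
collar: 41 × 1.6 = 65.60 → 66.
right front: 25.5 × 1.6 = 40.80 → 41.
cuff: 21 × 1.6 = 33.60 → 34.
button band: 8.5 × 1.6 = 13.60 → 14.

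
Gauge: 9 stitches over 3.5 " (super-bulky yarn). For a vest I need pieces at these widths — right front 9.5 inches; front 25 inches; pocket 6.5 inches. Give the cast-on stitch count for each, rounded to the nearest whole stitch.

right front 24; front 64; pocket 17.

Rate = 9/3.5 = 2.571 sts per in.
right front: 9.5 × 2.571 = 24.43 → 24.
front: 25 × 2.571 = 64.29 → 64.
pocket: 6.5 × 2.571 = 16.71 → 17.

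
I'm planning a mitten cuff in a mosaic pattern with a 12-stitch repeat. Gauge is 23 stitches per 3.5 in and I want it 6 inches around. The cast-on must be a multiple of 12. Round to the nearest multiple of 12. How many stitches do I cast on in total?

23 / 3.5 = 6.571 sts per inch.
6 × 6.571 = 39.43 sts.
Nearest multiple of 12: 36.

Cast on 36 stitches.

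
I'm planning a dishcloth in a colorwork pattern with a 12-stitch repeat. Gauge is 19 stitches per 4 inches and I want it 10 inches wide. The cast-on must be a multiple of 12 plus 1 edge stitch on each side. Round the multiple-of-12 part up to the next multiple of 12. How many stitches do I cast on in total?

19 / 4 = 4.75 sts per inch.
10 × 4.75 = 47.50 sts.
Less 2 edge sts → 45.50 for the repeat.
Next multiple of 12: 48.
Add back 2 edge sts → 50.

50 stitches.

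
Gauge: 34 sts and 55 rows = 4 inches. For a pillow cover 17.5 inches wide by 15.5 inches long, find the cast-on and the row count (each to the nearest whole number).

Cast on 149 stitches and work 213 rows.

Stitch gauge = 34/4 = 8.5 sts/in; 17.5 × 8.5 = 148.75 → 149 sts.
Row gauge = 55/4 = 13.75 rows/in; 15.5 × 13.75 = 213.12 → 213 rows.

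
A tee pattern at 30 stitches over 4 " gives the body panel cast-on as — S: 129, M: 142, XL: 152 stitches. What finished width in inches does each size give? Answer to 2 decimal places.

30/4 = 7.5 sts per in.
S: 129 / 7.5 = 17.200 → 17.20 in.
M: 142 / 7.5 = 18.933 → 18.93 in.
XL: 152 / 7.5 = 20.267 → 20.27 in.

S 17.20 inches; M 18.93 inches; XL 20.27 inches.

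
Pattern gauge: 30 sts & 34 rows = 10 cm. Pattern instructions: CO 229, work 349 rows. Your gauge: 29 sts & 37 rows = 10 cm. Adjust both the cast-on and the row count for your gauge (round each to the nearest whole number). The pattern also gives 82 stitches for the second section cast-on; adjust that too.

Cast on 221 stitches; work 380 rows; second section cast-on 79 stitches.

Stitches: 229 × 29/30 = 221.37 → 221.
Rows: 349 × 37/34 = 379.79 → 380.
second section cast-on: 82 × 29/30 = 79.27 → 79.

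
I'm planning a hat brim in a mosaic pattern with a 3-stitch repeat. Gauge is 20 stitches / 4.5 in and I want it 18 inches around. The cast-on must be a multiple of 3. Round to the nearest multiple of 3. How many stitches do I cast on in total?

20 / 4.5 = 4.444 sts per inch.
18 × 4.444 = 80.00 sts.
Nearest multiple of 3: 81.

CO 81 sts.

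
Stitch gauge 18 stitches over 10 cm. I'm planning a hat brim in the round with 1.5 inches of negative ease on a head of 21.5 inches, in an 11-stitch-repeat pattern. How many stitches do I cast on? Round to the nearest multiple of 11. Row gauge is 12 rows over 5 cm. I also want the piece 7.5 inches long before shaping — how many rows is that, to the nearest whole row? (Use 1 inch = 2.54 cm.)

Finished = 21.5 − 1.5 = 20 inches.
20 inches × 2.54 = 50.80 cm.
18/10 = 1.8 sts per cm; 50.80 × 1.8 = 91.44 sts.
Nearest multiple of 11 → 88.
7.5 inches = 19.05 cm; × 2.4 = 45.72 → 46 rows.

Cast on 88 stitches; work 46 rows.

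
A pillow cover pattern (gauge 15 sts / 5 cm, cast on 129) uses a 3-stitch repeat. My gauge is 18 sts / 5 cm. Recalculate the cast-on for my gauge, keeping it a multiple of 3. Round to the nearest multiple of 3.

129 × 18 / 15 = 154.80.
Nearest multiple of 3: 156.

156 stitches.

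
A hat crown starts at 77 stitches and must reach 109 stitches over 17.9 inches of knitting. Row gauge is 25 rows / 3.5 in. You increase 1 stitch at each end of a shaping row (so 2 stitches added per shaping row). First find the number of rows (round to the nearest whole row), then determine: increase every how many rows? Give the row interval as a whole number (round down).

Rows = 17.9 × 7.143 = 127.9 → 128 rows.
Stitches to add: 32 → 16 shaping rows (at 2 st each).
128 / 16 = 8.00 → every 8 rows.

Increase every 8th row.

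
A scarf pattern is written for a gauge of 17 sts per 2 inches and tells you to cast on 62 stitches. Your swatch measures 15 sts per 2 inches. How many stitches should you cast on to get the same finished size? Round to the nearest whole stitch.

Cast on 55 stitches.

Scale factor = 15 / 17 = 0.882.
62 × 15 / 17 = 54.71 sts.
→ 55 sts.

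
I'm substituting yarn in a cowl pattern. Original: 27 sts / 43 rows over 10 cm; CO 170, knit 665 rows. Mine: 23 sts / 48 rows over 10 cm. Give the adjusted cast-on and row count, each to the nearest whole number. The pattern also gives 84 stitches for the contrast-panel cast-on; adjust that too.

Stitches: 170 × 23/27 = 144.81 → 145.
Rows: 665 × 48/43 = 742.33 → 742.
contrast-panel cast-on: 84 × 23/27 = 71.56 → 72.

Cast on 145 stitches; work 742 rows; contrast-panel cast-on 72 stitches.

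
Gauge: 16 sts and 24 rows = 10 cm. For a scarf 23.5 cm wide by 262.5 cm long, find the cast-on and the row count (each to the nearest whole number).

Stitch gauge = 16/10 = 1.6 sts/cm; 23.5 × 1.6 = 37.60 → 38 sts.
Row gauge = 24/10 = 2.4 rows/cm; 262.5 × 2.4 = 630.00 → 630 rows.

Cast on 38 stitches and work 630 rows.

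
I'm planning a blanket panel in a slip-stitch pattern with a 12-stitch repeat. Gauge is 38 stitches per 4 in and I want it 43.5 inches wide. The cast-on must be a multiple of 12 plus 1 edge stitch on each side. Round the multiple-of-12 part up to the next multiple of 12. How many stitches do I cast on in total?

Cast on 422 stitches.

38 / 4 = 9.5 sts per inch.
43.5 × 9.5 = 413.25 sts.
Less 2 edge sts → 411.25 for the repeat.
Next multiple of 12: 420.
Add back 2 edge sts → 422.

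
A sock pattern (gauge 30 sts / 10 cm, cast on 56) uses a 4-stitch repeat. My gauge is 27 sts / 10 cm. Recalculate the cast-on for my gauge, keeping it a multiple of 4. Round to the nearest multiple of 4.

56 × 27 / 30 = 50.40.
Nearest multiple of 4: 52.

CO 52 sts.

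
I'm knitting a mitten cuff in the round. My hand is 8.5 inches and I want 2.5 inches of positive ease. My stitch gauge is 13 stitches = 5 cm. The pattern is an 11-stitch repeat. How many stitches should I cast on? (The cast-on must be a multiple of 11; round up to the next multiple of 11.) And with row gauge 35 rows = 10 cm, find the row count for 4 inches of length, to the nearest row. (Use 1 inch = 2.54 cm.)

Finished = 8.5 + 2.5 = 11 inches.
11 inches × 2.54 = 27.94 cm.
13/5 = 2.6 sts per cm; 27.94 × 2.6 = 72.64 sts.
Next multiple of 11 → 77.
4 inches = 10.16 cm; × 3.5 = 35.56 → 36 rows.

Cast on 77 stitches; work 36 rows.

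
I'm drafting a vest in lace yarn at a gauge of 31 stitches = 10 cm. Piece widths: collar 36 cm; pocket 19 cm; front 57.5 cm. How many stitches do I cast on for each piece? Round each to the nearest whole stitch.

collar 112; pocket 59; front 178.

Rate = 31/10 = 3.1 sts per cm.
collar: 36 × 3.1 = 111.60 → 112.
pocket: 19 × 3.1 = 58.90 → 59.
front: 57.5 × 3.1 = 178.25 → 178.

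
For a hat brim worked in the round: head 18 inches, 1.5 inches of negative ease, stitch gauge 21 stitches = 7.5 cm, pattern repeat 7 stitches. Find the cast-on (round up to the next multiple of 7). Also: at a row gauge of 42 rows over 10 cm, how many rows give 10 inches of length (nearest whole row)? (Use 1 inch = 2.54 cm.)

Cast on 119 stitches; work 107 rows.

Finished = 18 − 1.5 = 16.5 inches.
16.5 inches × 2.54 = 41.91 cm.
21/7.5 = 2.8 sts per cm; 41.91 × 2.8 = 117.35 sts.
Next multiple of 7 → 119.
10 inches = 25.40 cm; × 4.2 = 106.68 → 107 rows.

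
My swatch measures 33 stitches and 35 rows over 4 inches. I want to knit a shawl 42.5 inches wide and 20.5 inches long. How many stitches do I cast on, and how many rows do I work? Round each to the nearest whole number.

Cast on 351 stitches and work 179 rows.

Stitch gauge = 33/4 = 8.25 sts/in; 42.5 × 8.25 = 350.62 → 351 sts.
Row gauge = 35/4 = 8.75 rows/in; 20.5 × 8.75 = 179.38 → 179 rows.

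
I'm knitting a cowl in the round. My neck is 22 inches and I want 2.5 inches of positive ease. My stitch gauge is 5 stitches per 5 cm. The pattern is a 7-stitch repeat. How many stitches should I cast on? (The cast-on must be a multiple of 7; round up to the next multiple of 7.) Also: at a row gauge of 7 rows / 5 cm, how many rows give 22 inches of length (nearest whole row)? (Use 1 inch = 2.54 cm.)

Cast on 63 stitches; work 78 rows.

Finished = 22 + 2.5 = 24.5 inches.
24.5 inches × 2.54 = 62.23 cm.
5/5 = 1 sts per cm; 62.23 × 1 = 62.23 sts.
Next multiple of 7 → 63.
22 inches = 55.88 cm; × 1.4 = 78.23 → 78 rows.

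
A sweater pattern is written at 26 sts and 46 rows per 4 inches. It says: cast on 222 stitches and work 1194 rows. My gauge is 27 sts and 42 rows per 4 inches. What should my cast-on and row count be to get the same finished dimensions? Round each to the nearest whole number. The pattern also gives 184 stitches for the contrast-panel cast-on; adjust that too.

Stitches: 222 × 27/26 = 230.54 → 231.
Rows: 1194 × 42/46 = 1090.17 → 1090.
contrast-panel cast-on: 184 × 27/26 = 191.08 → 191.

Cast on 231 stitches; work 1090 rows; contrast-panel cast-on 191 stitches.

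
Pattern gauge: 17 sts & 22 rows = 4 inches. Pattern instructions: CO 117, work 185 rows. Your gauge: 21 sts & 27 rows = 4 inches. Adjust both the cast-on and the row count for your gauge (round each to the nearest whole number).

Cast on 145 stitches; work 227 rows.

Stitches: 117 × 21/17 = 144.53 → 145.
Rows: 185 × 27/22 = 227.05 → 227.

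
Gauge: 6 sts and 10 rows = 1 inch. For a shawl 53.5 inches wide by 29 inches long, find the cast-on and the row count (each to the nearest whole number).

Stitch gauge = 6/1 = 6 sts/in; 53.5 × 6 = 321.00 → 321 sts.
Row gauge = 10/1 = 10 rows/in; 29 × 10 = 290.00 → 290 rows.

Cast on 321 stitches and work 290 rows.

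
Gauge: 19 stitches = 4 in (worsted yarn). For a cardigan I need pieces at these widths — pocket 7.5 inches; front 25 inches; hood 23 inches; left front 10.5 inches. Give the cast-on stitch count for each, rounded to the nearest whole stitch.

Rate = 19/4 = 4.75 sts per in.
pocket: 7.5 × 4.75 = 35.62 → 36.
front: 25 × 4.75 = 118.75 → 119.
hood: 23 × 4.75 = 109.25 → 109.
left front: 10.5 × 4.75 = 49.88 → 50.

pocket 36; front 119; hood 109; left front 50.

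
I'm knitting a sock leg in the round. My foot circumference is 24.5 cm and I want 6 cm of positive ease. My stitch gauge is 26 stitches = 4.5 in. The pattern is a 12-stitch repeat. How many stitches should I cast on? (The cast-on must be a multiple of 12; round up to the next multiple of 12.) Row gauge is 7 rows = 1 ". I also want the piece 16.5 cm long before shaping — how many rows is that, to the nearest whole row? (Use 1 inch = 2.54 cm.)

Finished = 24.5 + 6 = 30.5 cm.
30.5 cm × 1/2.54 = 12.01 inches.
26/4.5 = 5.778 sts per in; 12.01 × 5.778 = 69.38 sts.
Next multiple of 12 → 72.
16.5 cm = 6.50 inches; × 7 = 45.47 → 45 rows.

Cast on 72 stitches; work 45 rows.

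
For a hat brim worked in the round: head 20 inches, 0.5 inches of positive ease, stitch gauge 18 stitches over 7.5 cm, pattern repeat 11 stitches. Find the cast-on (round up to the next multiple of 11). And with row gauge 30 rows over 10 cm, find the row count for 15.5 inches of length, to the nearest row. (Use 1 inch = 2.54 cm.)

Cast on 132 stitches; work 118 rows.

Finished = 20 + 0.5 = 20.5 inches.
20.5 inches × 2.54 = 52.07 cm.
18/7.5 = 2.4 sts per cm; 52.07 × 2.4 = 124.97 sts.
Next multiple of 11 → 132.
15.5 inches = 39.37 cm; × 3 = 118.11 → 118 rows.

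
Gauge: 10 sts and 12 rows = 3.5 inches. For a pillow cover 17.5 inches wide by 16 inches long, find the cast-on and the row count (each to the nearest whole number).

Cast on 50 stitches and work 55 rows.

Stitch gauge = 10/3.5 = 2.857 sts/in; 17.5 × 2.857 = 50.00 → 50 sts.
Row gauge = 12/3.5 = 3.429 rows/in; 16 × 3.429 = 54.86 → 55 rows.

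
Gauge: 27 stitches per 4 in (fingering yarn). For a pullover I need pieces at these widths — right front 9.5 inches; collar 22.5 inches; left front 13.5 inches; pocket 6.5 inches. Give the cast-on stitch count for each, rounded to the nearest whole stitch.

right front 64; collar 152; left front 91; pocket 44.

Rate = 27/4 = 6.75 sts per in.
right front: 9.5 × 6.75 = 64.12 → 64.
collar: 22.5 × 6.75 = 151.88 → 152.
left front: 13.5 × 6.75 = 91.12 → 91.
pocket: 6.5 × 6.75 = 43.88 → 44.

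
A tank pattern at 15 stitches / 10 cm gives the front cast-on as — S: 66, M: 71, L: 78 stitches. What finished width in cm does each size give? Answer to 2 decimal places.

S 44.00 cm; M 47.33 cm; L 52.00 cm.

15/10 = 1.5 sts per cm.
S: 66 / 1.5 = 44.000 → 44.00 cm.
M: 71 / 1.5 = 47.333 → 47.33 cm.
L: 78 / 1.5 = 52.000 → 52.00 cm.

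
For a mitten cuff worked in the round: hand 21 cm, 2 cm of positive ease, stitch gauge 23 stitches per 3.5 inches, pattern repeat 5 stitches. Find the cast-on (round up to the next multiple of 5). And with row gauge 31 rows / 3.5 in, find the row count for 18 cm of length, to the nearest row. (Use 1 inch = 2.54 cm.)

Finished = 21 + 2 = 23 cm.
23 cm × 1/2.54 = 9.06 inches.
23/3.5 = 6.571 sts per in; 9.06 × 6.571 = 59.51 sts.
Next multiple of 5 → 60.
18 cm = 7.09 inches; × 8.857 = 62.77 → 63 rows.

Cast on 60 stitches; work 63 rows.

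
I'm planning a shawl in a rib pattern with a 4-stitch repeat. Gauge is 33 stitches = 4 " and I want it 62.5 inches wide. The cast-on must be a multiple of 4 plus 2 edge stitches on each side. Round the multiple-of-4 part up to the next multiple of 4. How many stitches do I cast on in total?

33 / 4 = 8.25 sts per inch.
62.5 × 8.25 = 515.62 sts.
Less 4 edge sts → 511.62 for the repeat.
Next multiple of 4: 512.
Add back 4 edge sts → 516.

516 stitches.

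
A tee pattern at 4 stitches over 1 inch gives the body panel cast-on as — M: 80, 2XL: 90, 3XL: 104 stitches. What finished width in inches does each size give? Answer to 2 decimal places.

M 20.00 inches; 2XL 22.50 inches; 3XL 26.00 inches.

4/1 = 4 sts per in.
M: 80 / 4 = 20.000 → 20.00 in.
2XL: 90 / 4 = 22.500 → 22.50 in.
3XL: 104 / 4 = 26.000 → 26.00 in.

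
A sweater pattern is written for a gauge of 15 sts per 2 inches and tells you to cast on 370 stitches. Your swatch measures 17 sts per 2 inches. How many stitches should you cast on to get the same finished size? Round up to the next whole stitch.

Scale factor = 17 / 15 = 1.133.
370 × 17 / 15 = 419.33 sts.
→ 420 sts.

Cast on 420 stitches.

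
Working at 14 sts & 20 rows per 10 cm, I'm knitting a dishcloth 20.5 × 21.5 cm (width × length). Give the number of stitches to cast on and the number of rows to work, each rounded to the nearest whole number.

Cast on 29 stitches and work 43 rows.

Stitch gauge = 14/10 = 1.4 sts/cm; 20.5 × 1.4 = 28.70 → 29 sts.
Row gauge = 20/10 = 2 rows/cm; 21.5 × 2 = 43.00 → 43 rows.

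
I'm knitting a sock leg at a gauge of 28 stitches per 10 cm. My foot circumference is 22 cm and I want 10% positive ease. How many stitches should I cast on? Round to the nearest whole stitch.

Finished = 22 × 1.10 = 24.20 cm.
28 / 10 = 2.8 sts per cm.
24.20 × 2.8 = 67.76 sts.
→ 68 sts.

68 stitches.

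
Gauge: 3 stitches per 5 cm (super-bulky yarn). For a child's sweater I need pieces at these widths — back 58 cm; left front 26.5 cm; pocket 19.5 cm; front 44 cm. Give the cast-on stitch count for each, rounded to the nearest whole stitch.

Rate = 3/5 = 0.6 sts per cm.
back: 58 × 0.6 = 34.80 → 35.
left front: 26.5 × 0.6 = 15.90 → 16.
pocket: 19.5 × 0.6 = 11.70 → 12.
front: 44 × 0.6 = 26.40 → 26.

back 35; left front 16; pocket 12; front 26.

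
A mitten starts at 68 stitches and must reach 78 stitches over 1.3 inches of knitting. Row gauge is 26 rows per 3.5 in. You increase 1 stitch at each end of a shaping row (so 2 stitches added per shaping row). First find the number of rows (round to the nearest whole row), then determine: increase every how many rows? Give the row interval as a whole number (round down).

Increase every 2nd row.

Rows = 1.3 × 7.429 = 9.7 → 10 rows.
Stitches to add: 10 → 5 shaping rows (at 2 st each).
10 / 5 = 2.00 → every 2 rows.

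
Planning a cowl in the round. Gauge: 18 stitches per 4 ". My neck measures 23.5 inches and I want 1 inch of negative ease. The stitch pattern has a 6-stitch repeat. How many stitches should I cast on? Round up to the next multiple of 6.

Finished = 23.5 − 1 = 22.5 inches.
18 / 4 = 4.5 sts/in.
22.5 × 4.5 = 101.25 sts.
Next multiple of 6: 102.

Cast on 102 stitches.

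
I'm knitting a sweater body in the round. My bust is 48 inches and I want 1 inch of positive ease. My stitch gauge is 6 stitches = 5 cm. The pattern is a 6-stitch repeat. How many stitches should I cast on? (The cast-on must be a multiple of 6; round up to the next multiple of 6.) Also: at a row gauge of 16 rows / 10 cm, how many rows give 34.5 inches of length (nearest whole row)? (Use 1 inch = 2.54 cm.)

Cast on 150 stitches; work 140 rows.

Finished = 48 + 1 = 49 inches.
49 inches × 2.54 = 124.46 cm.
6/5 = 1.2 sts per cm; 124.46 × 1.2 = 149.35 sts.
Next multiple of 6 → 150.
34.5 inches = 87.63 cm; × 1.6 = 140.21 → 140 rows.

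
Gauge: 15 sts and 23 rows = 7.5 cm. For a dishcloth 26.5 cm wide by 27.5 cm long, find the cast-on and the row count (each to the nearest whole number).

Cast on 53 stitches and work 84 rows.

Stitch gauge = 15/7.5 = 2 sts/cm; 26.5 × 2 = 53.00 → 53 sts.
Row gauge = 23/7.5 = 3.067 rows/cm; 27.5 × 3.067 = 84.33 → 84 rows.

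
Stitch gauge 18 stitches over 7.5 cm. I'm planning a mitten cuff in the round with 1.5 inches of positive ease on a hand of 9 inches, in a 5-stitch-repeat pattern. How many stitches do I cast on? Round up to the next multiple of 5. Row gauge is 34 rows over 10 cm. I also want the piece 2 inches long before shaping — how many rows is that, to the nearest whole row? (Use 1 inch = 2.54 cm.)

Finished = 9 + 1.5 = 10.5 inches.
10.5 inches × 2.54 = 26.67 cm.
18/7.5 = 2.4 sts per cm; 26.67 × 2.4 = 64.01 sts.
Next multiple of 5 → 65.
2 inches = 5.08 cm; × 3.4 = 17.27 → 17 rows.

Cast on 65 stitches; work 17 rows.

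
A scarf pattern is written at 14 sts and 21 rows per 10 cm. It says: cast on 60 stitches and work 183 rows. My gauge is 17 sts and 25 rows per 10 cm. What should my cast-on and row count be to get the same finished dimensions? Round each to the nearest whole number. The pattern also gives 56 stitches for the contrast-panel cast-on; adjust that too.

Stitches: 60 × 17/14 = 72.86 → 73.
Rows: 183 × 25/21 = 217.86 → 218.
contrast-panel cast-on: 56 × 17/14 = 68.00 → 68.

Cast on 73 stitches; work 218 rows; contrast-panel cast-on 68 stitches.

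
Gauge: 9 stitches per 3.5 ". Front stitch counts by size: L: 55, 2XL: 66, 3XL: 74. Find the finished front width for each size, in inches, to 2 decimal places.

L 21.39 inches; 2XL 25.67 inches; 3XL 28.78 inches.

9/3.5 = 2.571 sts per in.
L: 55 / 2.571 = 21.389 → 21.39 in.
2XL: 66 / 2.571 = 25.667 → 25.67 in.
3XL: 74 / 2.571 = 28.778 → 28.78 in.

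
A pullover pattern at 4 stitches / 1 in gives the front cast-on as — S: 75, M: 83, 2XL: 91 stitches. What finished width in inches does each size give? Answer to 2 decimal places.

S 18.75 inches; M 20.75 inches; 2XL 22.75 inches.

4/1 = 4 sts per in.
S: 75 / 4 = 18.750 → 18.75 in.
M: 83 / 4 = 20.750 → 20.75 in.
2XL: 91 / 4 = 22.750 → 22.75 in.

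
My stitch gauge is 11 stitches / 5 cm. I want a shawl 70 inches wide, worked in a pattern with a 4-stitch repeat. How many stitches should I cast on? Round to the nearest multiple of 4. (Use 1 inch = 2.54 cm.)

CO 392 sts.

70 in = 70 × 2.54 = 177.80 cm.
11 / 5 = 2.2 sts/cm.
177.80 × 2.2 = 391.16 sts.
→ 392.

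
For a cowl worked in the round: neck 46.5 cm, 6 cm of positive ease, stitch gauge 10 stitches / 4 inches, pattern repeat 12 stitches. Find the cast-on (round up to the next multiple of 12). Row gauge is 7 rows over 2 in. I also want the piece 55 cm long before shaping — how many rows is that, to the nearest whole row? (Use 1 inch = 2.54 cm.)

Finished = 46.5 + 6 = 52.5 cm.
52.5 cm × 1/2.54 = 20.67 inches.
10/4 = 2.5 sts per in; 20.67 × 2.5 = 51.67 sts.
Next multiple of 12 → 60.
55 cm = 21.65 inches; × 3.5 = 75.79 → 76 rows.

Cast on 60 stitches; work 76 rows.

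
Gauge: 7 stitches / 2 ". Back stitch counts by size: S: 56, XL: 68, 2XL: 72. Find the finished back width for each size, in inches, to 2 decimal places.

7/2 = 3.5 sts per in.
S: 56 / 3.5 = 16.000 → 16.00 in.
XL: 68 / 3.5 = 19.429 → 19.43 in.
2XL: 72 / 3.5 = 20.571 → 20.57 in.

S 16.00 inches; XL 19.43 inches; 2XL 20.57 inches.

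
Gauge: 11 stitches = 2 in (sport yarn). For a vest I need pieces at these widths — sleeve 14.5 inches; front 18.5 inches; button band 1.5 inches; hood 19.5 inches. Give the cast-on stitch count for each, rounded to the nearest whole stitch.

sleeve 80; front 102; button band 8; hood 107.

Rate = 11/2 = 5.5 sts per in.
sleeve: 14.5 × 5.5 = 79.75 → 80.
front: 18.5 × 5.5 = 101.75 → 102.
button band: 1.5 × 5.5 = 8.25 → 8.
hood: 19.5 × 5.5 = 107.25 → 107.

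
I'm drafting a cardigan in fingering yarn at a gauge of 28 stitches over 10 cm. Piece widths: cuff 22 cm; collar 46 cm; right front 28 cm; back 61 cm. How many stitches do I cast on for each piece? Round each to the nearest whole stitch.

Rate = 28/10 = 2.8 sts per cm.
cuff: 22 × 2.8 = 61.60 → 62.
collar: 46 × 2.8 = 128.80 → 129.
right front: 28 × 2.8 = 78.40 → 78.
back: 61 × 2.8 = 170.80 → 171.

cuff 62; collar 129; right front 78; back 171.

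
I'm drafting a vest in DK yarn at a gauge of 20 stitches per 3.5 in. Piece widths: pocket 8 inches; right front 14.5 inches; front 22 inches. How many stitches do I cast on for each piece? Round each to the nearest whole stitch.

Rate = 20/3.5 = 5.714 sts per in.
pocket: 8 × 5.714 = 45.71 → 46.
right front: 14.5 × 5.714 = 82.86 → 83.
front: 22 × 5.714 = 125.71 → 126.

pocket 46; right front 83; front 126.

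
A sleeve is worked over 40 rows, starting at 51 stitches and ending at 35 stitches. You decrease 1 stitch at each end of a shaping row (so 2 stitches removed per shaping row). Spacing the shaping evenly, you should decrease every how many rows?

Stitches to remove: |35 − 51| = 16.
Shaping rows needed: 16 / 2 = 8.
40 rows / 8 = every 5 rows.

Decrease every 5th row.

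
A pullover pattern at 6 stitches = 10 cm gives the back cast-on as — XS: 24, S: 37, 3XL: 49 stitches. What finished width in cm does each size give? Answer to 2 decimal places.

6/10 = 0.6 sts per cm.
XS: 24 / 0.6 = 40.000 → 40.00 cm.
S: 37 / 0.6 = 61.667 → 61.67 cm.
3XL: 49 / 0.6 = 81.667 → 81.67 cm.

XS 40.00 cm; S 61.67 cm; 3XL 81.67 cm.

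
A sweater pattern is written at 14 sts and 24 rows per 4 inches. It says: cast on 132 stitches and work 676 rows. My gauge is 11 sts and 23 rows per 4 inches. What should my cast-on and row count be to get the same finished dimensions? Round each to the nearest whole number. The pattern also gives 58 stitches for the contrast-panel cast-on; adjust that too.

Cast on 104 stitches; work 648 rows; contrast-panel cast-on 46 stitches.

Stitches: 132 × 11/14 = 103.71 → 104.
Rows: 676 × 23/24 = 647.83 → 648.
contrast-panel cast-on: 58 × 11/14 = 45.57 → 46.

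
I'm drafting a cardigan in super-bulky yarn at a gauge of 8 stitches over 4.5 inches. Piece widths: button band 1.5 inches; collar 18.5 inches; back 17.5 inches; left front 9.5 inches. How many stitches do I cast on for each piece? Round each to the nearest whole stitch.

button band 3; collar 33; back 31; left front 17.

Rate = 8/4.5 = 1.778 sts per in.
button band: 1.5 × 1.778 = 2.67 → 3.
collar: 18.5 × 1.778 = 32.89 → 33.
back: 17.5 × 1.778 = 31.11 → 31.
left front: 9.5 × 1.778 = 16.89 → 17.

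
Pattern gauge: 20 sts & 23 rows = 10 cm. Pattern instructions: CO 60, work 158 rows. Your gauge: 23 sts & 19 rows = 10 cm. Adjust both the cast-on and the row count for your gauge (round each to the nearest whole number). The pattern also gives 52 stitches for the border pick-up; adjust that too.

Cast on 69 stitches; work 131 rows; border pick-up 60 stitches.

Stitches: 60 × 23/20 = 69.00 → 69.
Rows: 158 × 19/23 = 130.52 → 131.
border pick-up: 52 × 23/20 = 59.80 → 60.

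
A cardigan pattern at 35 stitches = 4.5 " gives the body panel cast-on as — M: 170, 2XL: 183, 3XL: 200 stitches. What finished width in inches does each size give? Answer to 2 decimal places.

35/4.5 = 7.778 sts per in.
M: 170 / 7.778 = 21.857 → 21.86 in.
2XL: 183 / 7.778 = 23.529 → 23.53 in.
3XL: 200 / 7.778 = 25.714 → 25.71 in.

M 21.86 inches; 2XL 23.53 inches; 3XL 25.71 inches.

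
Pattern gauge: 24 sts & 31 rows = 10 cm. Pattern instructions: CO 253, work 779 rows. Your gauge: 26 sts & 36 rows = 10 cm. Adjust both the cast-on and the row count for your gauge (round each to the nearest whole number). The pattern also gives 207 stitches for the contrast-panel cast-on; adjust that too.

Stitches: 253 × 26/24 = 274.08 → 274.
Rows: 779 × 36/31 = 904.65 → 905.
contrast-panel cast-on: 207 × 26/24 = 224.25 → 224.

Cast on 274 stitches; work 905 rows; contrast-panel cast-on 224 stitches.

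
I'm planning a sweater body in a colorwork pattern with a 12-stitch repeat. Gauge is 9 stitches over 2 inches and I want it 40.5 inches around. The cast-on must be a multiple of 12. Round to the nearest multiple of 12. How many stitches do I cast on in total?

180 stitches.

9 / 2 = 4.5 sts per inch.
40.5 × 4.5 = 182.25 sts.
Nearest multiple of 12: 180.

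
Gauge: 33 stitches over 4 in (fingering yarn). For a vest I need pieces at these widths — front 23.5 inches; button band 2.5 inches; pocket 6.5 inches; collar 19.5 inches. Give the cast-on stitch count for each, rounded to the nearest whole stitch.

front 194; button band 21; pocket 54; collar 161.

Rate = 33/4 = 8.25 sts per in.
front: 23.5 × 8.25 = 193.88 → 194.
button band: 2.5 × 8.25 = 20.62 → 21.
pocket: 6.5 × 8.25 = 53.62 → 54.
collar: 19.5 × 8.25 = 160.88 → 161.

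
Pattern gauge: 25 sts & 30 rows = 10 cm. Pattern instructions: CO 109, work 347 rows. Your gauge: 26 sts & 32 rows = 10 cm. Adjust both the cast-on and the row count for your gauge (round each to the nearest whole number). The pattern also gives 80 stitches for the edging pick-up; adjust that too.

Stitches: 109 × 26/25 = 113.36 → 113.
Rows: 347 × 32/30 = 370.13 → 370.
edging pick-up: 80 × 26/25 = 83.20 → 83.

Cast on 113 stitches; work 370 rows; edging pick-up 83 stitches.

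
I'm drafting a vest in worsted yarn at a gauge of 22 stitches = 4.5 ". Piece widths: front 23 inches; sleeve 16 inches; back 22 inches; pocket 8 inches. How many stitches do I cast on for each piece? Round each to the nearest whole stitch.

Rate = 22/4.5 = 4.889 sts per in.
front: 23 × 4.889 = 112.44 → 112.
sleeve: 16 × 4.889 = 78.22 → 78.
back: 22 × 4.889 = 107.56 → 108.
pocket: 8 × 4.889 = 39.11 → 39.

front 112; sleeve 78; back 108; pocket 39.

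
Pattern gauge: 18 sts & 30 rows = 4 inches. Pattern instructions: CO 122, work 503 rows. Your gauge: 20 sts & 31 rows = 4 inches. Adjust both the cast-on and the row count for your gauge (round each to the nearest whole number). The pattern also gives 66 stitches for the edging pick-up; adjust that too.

Stitches: 122 × 20/18 = 135.56 → 136.
Rows: 503 × 31/30 = 519.77 → 520.
edging pick-up: 66 × 20/18 = 73.33 → 73.

Cast on 136 stitches; work 520 rows; edging pick-up 73 stitches.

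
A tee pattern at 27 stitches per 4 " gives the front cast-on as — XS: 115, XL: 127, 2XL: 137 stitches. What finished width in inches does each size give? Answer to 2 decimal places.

27/4 = 6.75 sts per in.
XS: 115 / 6.75 = 17.037 → 17.04 in.
XL: 127 / 6.75 = 18.815 → 18.81 in.
2XL: 137 / 6.75 = 20.296 → 20.30 in.

XS 17.04 inches; XL 18.81 inches; 2XL 20.30 inches.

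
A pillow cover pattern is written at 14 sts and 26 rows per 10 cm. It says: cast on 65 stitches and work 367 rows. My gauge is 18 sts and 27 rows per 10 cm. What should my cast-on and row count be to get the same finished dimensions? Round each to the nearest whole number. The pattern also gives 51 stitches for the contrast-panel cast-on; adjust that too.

Stitches: 65 × 18/14 = 83.57 → 84.
Rows: 367 × 27/26 = 381.12 → 381.
contrast-panel cast-on: 51 × 18/14 = 65.57 → 66.

Cast on 84 stitches; work 381 rows; contrast-panel cast-on 66 stitches.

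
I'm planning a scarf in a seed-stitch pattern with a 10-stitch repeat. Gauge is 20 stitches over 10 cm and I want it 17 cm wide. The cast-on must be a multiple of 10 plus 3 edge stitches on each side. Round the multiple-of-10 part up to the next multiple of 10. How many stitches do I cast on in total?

20 / 10 = 2 sts per cm.
17 × 2 = 34.00 sts.
Less 6 edge sts → 28.00 for the repeat.
Next multiple of 10: 30.
Add back 6 edge sts → 36.

CO 36 sts.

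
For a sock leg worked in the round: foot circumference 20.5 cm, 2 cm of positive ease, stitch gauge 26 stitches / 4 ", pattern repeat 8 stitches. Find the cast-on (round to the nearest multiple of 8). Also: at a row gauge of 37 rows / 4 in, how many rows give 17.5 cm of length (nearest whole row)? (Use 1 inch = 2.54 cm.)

Finished = 20.5 + 2 = 22.5 cm.
22.5 cm × 1/2.54 = 8.86 inches.
26/4 = 6.5 sts per in; 8.86 × 6.5 = 57.58 sts.
Nearest multiple of 8 → 56.
17.5 cm = 6.89 inches; × 9.25 = 63.73 → 64 rows.

Cast on 56 stitches; work 64 rows.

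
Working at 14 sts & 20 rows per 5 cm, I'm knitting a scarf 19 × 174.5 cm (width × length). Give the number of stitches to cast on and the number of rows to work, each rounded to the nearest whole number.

Stitch gauge = 14/5 = 2.8 sts/cm; 19 × 2.8 = 53.20 → 53 sts.
Row gauge = 20/5 = 4 rows/cm; 174.5 × 4 = 698.00 → 698 rows.

Cast on 53 stitches and work 698 rows.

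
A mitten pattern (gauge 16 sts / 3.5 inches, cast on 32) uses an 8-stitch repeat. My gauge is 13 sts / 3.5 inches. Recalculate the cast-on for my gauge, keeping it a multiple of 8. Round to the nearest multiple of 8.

32 × 13 / 16 = 26.00.
Nearest multiple of 8: 24.

24 stitches.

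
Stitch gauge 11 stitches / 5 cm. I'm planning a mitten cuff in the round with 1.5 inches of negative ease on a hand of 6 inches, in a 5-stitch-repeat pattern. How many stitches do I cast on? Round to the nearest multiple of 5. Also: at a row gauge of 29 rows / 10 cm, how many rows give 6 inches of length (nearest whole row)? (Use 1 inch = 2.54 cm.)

Finished = 6 − 1.5 = 4.5 inches.
4.5 inches × 2.54 = 11.43 cm.
11/5 = 2.2 sts per cm; 11.43 × 2.2 = 25.15 sts.
Nearest multiple of 5 → 25.
6 inches = 15.24 cm; × 2.9 = 44.20 → 44 rows.

Cast on 25 stitches; work 44 rows.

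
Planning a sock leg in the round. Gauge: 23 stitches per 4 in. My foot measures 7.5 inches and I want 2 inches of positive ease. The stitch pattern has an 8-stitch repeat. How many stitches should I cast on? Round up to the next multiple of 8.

56 stitches.

Finished = 7.5 + 2 = 9.5 inches.
23 / 4 = 5.75 sts/in.
9.5 × 5.75 = 54.62 sts.
Next multiple of 8: 56.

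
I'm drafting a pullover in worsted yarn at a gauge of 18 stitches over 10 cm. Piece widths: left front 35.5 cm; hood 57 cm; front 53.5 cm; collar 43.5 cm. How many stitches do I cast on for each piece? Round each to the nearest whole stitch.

Rate = 18/10 = 1.8 sts per cm.
left front: 35.5 × 1.8 = 63.90 → 64.
hood: 57 × 1.8 = 102.60 → 103.
front: 53.5 × 1.8 = 96.30 → 96.
collar: 43.5 × 1.8 = 78.30 → 78.

left front 64; hood 103; front 96; collar 78.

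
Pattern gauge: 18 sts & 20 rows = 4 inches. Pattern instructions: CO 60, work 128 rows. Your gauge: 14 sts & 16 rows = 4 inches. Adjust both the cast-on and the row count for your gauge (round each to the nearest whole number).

Stitches: 60 × 14/18 = 46.67 → 47.
Rows: 128 × 16/20 = 102.40 → 102.

Cast on 47 stitches; work 102 rows.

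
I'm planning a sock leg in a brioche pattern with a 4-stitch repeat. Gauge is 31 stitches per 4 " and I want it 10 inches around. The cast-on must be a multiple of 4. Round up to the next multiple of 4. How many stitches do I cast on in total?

31 / 4 = 7.75 sts per inch.
10 × 7.75 = 77.50 sts.
Next multiple of 4: 80.

CO 80 sts.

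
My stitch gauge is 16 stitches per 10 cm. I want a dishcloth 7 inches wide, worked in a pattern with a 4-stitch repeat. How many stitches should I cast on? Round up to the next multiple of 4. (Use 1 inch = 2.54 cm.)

7 in = 7 × 2.54 = 17.78 cm.
16 / 10 = 1.6 sts/cm.
17.78 × 1.6 = 28.45 sts.
→ 32.

32 stitches.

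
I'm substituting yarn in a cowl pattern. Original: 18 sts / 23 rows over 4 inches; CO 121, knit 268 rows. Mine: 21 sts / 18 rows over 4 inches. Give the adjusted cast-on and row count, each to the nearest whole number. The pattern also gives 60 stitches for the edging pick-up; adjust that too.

Stitches: 121 × 21/18 = 141.17 → 141.
Rows: 268 × 18/23 = 209.74 → 210.
edging pick-up: 60 × 21/18 = 70.00 → 70.

Cast on 141 stitches; work 210 rows; edging pick-up 70 stitches.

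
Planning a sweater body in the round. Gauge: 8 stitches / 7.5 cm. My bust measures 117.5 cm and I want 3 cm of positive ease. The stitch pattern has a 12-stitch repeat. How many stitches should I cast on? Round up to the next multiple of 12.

132 stitches.

Finished = 117.5 + 3 = 120.5 cm.
8 / 7.5 = 1.067 sts/cm.
120.5 × 1.067 = 128.53 sts.
Next multiple of 12: 132.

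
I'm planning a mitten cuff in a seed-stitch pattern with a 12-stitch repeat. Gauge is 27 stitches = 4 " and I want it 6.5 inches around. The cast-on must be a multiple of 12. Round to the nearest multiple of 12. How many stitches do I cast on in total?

Cast on 48 stitches.

27 / 4 = 6.75 sts per inch.
6.5 × 6.75 = 43.88 sts.
Nearest multiple of 12: 48.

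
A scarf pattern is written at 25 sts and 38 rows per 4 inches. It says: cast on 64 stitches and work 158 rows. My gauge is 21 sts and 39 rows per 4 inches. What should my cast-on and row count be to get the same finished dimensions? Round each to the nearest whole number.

Cast on 54 stitches; work 162 rows.

Stitches: 64 × 21/25 = 53.76 → 54.
Rows: 158 × 39/38 = 162.16 → 162.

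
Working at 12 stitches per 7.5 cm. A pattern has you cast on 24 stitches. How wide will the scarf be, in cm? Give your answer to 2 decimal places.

15.00 cm.

12 stitches / 7.5 cm = 1.6 stitches per cm.
24 / 1.6 = 15.000 cm.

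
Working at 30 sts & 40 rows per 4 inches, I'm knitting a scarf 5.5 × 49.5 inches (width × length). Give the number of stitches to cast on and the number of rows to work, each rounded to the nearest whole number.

Cast on 41 stitches and work 495 rows.

Stitch gauge = 30/4 = 7.5 sts/in; 5.5 × 7.5 = 41.25 → 41 sts.
Row gauge = 40/4 = 10 rows/in; 49.5 × 10 = 495.00 → 495 rows.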